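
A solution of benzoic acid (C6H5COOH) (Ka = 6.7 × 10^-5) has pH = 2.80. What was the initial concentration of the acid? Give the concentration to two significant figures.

C₀ = 3.9 × 10^-2 M

[H+] = 10^(-2.80) = 1.58 × 10^-3 M = x
Ka = x²/(C₀ − x) ⇒ C₀ = x + x²/Ka
C₀ = 1.58 × 10^-3 + (1.58 × 10^-3)²/(6.7 × 10^-5) = 3.88 × 10^-2 M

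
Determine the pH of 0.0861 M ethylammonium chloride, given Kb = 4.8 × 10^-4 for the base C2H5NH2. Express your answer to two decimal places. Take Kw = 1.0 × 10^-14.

C2H5NH3+ is the conjugate acid of the weak base C2H5NH2.
Ka = Kw/Kb = 1.0×10^-14 / 4.8 × 10^-4 = 2.08 × 10^-11
Ka = x²/(0.0861 − x) = 2.08 × 10^-11
Neglecting x in the denominator: x = √(2.08 × 10^-11 × 0.0861) = 1.34 × 10^-6 M
(x/C₀ = 0.0016% < 5%, so the approximation holds.)
pH = −log(1.34 × 10^-6) = 5.87

pH = 5.87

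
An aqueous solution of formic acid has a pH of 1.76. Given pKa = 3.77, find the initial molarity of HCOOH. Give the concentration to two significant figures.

[H+] = 10^(-1.76) = 1.74 × 10^-2 M = x
Ka = 10^(−3.77) = 1.70 × 10^-4
Ka = x²/(C₀ − x) ⇒ C₀ = x + x²/Ka
C₀ = 1.74 × 10^-2 + (1.74 × 10^-2)²/(1.70 × 10^-4) = 1.80 M

C₀ = 1.8 M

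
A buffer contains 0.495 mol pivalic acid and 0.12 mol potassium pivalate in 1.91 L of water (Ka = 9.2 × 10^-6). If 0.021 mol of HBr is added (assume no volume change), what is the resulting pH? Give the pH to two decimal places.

pH = 4.32

Added H+ converts (CH3)3CCOO- to (CH3)3CCOOH: (CH3)3CCOOH → 0.516 mol, (CH3)3CCOO- → 0.099 mol.
pKa = −log(9.2 × 10^-6) = 5.036
pH = pKa + log([A⁻]/[HA]) = 5.036 + log(0.099/0.516) = 5.036 -0.717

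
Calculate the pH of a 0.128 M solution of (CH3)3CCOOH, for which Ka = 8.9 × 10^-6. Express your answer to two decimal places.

pH = 2.97

(CH3)3CCOOH ⇌ (CH3)3CCOO- + H+
Ka = x²/(0.128 − x) = 8.9 × 10^-6
Assume x ≪ 0.128: x ≈ √(8.9 × 10^-6 × 0.128) = 1.07 × 10^-3 M
Check: 0.83% ionized — well under 5%, approximation valid.
pH = −log(1.07 × 10^-3) = 2.97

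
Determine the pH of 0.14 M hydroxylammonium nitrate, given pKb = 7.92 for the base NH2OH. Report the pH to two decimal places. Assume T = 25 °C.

NH3OH+ is the conjugate acid of the weak base NH2OH.
Kb = 10^(−7.92) = 1.20 × 10^-8
Ka = Kw/Kb = 1.0×10^-14 / 1.20 × 10^-8 = 8.33 × 10^-7
Let x = [H+] at equilibrium. Ka = x²/(0.14 − x).
Assume x ≪ 0.14: x ≈ √(8.33 × 10^-7 × 0.14) = 3.41 × 10^-4 M
pH = −log[H+] = −log(3.41 × 10^-4) = 3.47

pH = 3.47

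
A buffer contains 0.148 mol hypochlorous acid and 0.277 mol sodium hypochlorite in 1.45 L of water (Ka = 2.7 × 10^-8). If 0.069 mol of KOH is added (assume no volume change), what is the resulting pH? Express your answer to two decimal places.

After neutralization: n(HOCl) = 0.079 mol, n(OCl-) = 0.346 mol.
pKa = −log(2.7 × 10^-8) = 7.569
Henderson–Hasselbalch with mole ratio 0.346/0.079: pH = 7.569 + (+0.641)

pH = 8.21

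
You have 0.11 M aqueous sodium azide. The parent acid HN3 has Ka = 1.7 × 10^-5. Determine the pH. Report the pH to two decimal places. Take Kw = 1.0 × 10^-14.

pH = 8.91

N3- is the conjugate base of the weak acid HN3.
Kb = Kw/Ka = 1.0×10^-14 / 1.7 × 10^-5 = 5.88 × 10^-10
Let x = [OH-] at equilibrium. Kb = x²/(0.11 − x).
Since Kb ≪ C₀, x ≈ √(Kb·C₀) = 8.04 × 10^-6 M.
(x/C₀ = 0.0073% < 5%, so the approximation holds.)
pOH = −log(8.04 × 10^-6) = 5.09; pH = 14.00 − 5.09 = 8.91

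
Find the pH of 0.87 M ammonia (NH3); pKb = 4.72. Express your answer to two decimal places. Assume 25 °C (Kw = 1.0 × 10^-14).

NH3 + H2O ⇌ NH4+ + OH-
Kb = 10^(−4.72) = 1.91 × 10^-5
Kb = x²/(0.87 − x) = 1.91 × 10^-5
Neglecting x in the denominator: x = √(1.91 × 10^-5 × 0.87) = 4.08 × 10^-3 M
(x/C₀ = 0.47% < 5%, so the approximation holds.)
pOH = −log(4.08 × 10^-3) = 2.39; pH = 14.00 − 2.39 = 11.61

pH = 11.61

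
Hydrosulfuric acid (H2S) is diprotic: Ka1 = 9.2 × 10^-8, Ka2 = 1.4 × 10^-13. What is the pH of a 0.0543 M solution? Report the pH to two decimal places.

Ka1 ≫ Ka2, so treat the first dissociation as the only significant source of H+.
Ka1 = x²/(0.0543 − x) = 9.2 × 10^-8
x ≈ √(9.2 × 10^-8 × 0.0543) = 7.07 × 10^-5 M
pH = −log(7.07 × 10^-5) = 4.15

pH = 4.15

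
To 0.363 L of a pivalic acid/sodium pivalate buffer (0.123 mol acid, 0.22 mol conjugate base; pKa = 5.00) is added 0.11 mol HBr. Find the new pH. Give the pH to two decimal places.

pH = 4.67

Added H+ converts (CH3)3CCOO- to (CH3)3CCOOH: (CH3)3CCOOH → 0.233 mol, (CH3)3CCOO- → 0.11 mol.
pH = pKa + log(n_(CH3)3CCOO-/n_(CH3)3CCOOH) = 5.00 + log(0.11/0.233) = 5.00 + (-0.326)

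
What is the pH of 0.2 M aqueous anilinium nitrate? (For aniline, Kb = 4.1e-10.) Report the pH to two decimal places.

C6H5NH3+ is the conjugate acid of the weak base C6H5NH2.
Ka = Kw/Kb = 1.0×10^-14 / 4.1 × 10^-10 = 2.44 × 10^-5
From the ICE table, Ka = [H+]²/(0.2 − [H+]) = 2.44 × 10^-5.
Assume [H+] ≪ 0.2: [H+] ≈ √(2.44 × 10^-5 × 0.2) = 2.21 × 10^-3 M
pH = −log[H+] = −log(2.21 × 10^-3) = 2.66

pH = 2.66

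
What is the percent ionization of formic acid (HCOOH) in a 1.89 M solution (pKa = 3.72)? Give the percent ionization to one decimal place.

HCOOH ⇌ HCOO- + H+; let x = [H+] at equilibrium.
Ka = 10^(−3.72) = 1.91 × 10^-4
x ≈ √(Ka·C₀) = √(1.91 × 10^-4 × 1.89) = 1.90 × 10^-2 M
% ionization = x/C₀ × 100% = 1.90 × 10^-2/1.89 × 100% = 1.0%

1.0%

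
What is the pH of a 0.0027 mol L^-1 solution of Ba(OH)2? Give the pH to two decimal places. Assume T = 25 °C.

Ba(OH)2 is a strong base (each formula unit releases 2 OH-); [OH-] = 0.0054 M.
pOH = -log(0.0054) = 2.27
pH = 14.00 - 2.27 = 11.73

pH = 11.73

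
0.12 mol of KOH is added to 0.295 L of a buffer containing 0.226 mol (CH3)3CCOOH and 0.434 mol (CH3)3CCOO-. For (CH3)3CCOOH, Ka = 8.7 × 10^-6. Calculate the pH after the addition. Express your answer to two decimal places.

OH- converts (CH3)3CCOOH to (CH3)3CCOO-: (CH3)3CCOOH → 0.106 mol, (CH3)3CCOO- → 0.554 mol.
pKa = −log(8.7 × 10^-6) = 5.060
Henderson–Hasselbalch with mole ratio 0.554/0.106: pH = 5.060 + (+0.718)

pH = 5.78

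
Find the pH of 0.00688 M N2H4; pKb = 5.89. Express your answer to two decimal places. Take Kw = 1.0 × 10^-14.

N2H4 + H2O ⇌ N2H5+ + OH-
Kb = 10^(−5.89) = 1.29 × 10^-6
Kb = [OH-]²/(0.00688 − [OH-]) = 1.29 × 10^-6
Assume [OH-] ≪ 0.00688: [OH-] ≈ √(1.29 × 10^-6 × 0.00688) = 9.42 × 10^-5 M
pOH = −log(9.42 × 10^-5) = 4.03; pH = 14.00 − 4.03 = 9.97

pH = 9.97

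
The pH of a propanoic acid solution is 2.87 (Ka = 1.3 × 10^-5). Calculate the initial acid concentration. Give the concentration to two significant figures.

C₀ = 1.4 × 10^-1 M

[H+] = 10^(-2.87) = 1.35 × 10^-3 M = x
Ka = x²/(C₀ − x) ⇒ C₀ = x + x²/Ka
C₀ = 1.35 × 10^-3 + (1.35 × 10^-3)²/(1.3 × 10^-5) = 1.42 × 10^-1 M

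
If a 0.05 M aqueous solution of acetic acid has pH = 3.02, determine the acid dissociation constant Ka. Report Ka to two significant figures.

[H+] = 10^(-3.02) = 9.55 × 10^-4 M
At equilibrium [HA] = 0.05 − 9.55 × 10^-4 = 4.90 × 10^-2 M
Ka = [H+][A-]/[HA] = (9.55 × 10^-4)² / 4.90 × 10^-2 = 1.9 × 10^-5

Ka = 1.9 × 10^-5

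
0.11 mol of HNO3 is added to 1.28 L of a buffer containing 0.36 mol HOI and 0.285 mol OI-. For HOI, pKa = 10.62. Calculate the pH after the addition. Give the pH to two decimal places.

After neutralization: n(HOI) = 0.47 mol, n(OI-) = 0.175 mol.
pH = pKa + log([A⁻]/[HA]) = 10.62 + log(0.175/0.47) = 10.62 -0.429

pH = 10.19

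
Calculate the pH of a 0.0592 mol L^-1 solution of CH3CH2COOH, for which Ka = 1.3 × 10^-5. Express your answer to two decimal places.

pH = 3.06

CH3CH2COOH ⇌ CH3CH2COO- + H+
Ka = [H+]²/(0.0592 − [H+]) = 1.3 × 10^-5
Assume [H+] ≪ 0.0592: [H+] ≈ √(1.3 × 10^-5 × 0.0592) = 8.77 × 10^-4 M
([H+]/C₀ = 1.5% < 5%, so the approximation holds.)
pH = −log[H+] = −log(8.77 × 10^-4) = 3.06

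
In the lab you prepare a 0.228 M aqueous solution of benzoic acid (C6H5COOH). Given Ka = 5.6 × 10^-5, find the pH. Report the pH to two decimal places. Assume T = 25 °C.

pH = 2.45

C6H5COOH ⇌ C6H5COO- + H+
Ka = [H+]²/(0.228 − [H+]) = 5.6 × 10^-5
Assume [H+] ≪ 0.228: [H+] ≈ √(5.6 × 10^-5 × 0.228) = 3.57 × 10^-3 M
pH = −log[H+] = −log(3.57 × 10^-3) = 2.45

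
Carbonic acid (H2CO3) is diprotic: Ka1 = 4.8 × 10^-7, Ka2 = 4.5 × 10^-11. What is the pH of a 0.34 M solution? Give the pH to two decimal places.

Ka1 ≫ Ka2, so treat the first dissociation as the only significant source of H+.
Ka1 = x²/(0.34 − x) = 4.8 × 10^-7
x ≈ √(4.8 × 10^-7 × 0.34) = 4.04 × 10^-4 M
pH = −log(4.04 × 10^-4) = 3.39

pH = 3.39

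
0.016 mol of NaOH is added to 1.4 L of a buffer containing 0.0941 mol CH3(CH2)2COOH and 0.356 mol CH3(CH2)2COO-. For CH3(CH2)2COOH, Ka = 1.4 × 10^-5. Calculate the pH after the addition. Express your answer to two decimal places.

pH = 5.53

After neutralization: n(CH3(CH2)2COOH) = 0.0781 mol, n(CH3(CH2)2COO-) = 0.372 mol.
pKa = −log(1.4 × 10^-5) = 4.854
Henderson–Hasselbalch with mole ratio 0.372/0.0781: pH = 4.854 + (+0.678)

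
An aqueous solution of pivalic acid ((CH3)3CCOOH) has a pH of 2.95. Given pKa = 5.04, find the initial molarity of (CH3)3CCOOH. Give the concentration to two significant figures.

[H+] = 10^(-2.95) = 1.12 × 10^-3 M = x
Ka = 10^(−5.04) = 9.12 × 10^-6
Ka = x²/(C₀ − x) ⇒ C₀ = x + x²/Ka
C₀ = 1.12 × 10^-3 + (1.12 × 10^-3)²/(9.12 × 10^-6) = 1.39 × 10^-1 M

C₀ = 1.4 × 10^-1 M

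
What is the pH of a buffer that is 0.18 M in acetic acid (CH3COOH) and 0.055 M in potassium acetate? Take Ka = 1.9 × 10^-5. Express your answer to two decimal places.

pKa = −log(1.9 × 10^-5) = 4.721
pH = pKa + log([A⁻]/[HA]) = 4.721 + log(0.055/0.18)
pH = 4.721 + (-0.515) = 4.21

pH = 4.21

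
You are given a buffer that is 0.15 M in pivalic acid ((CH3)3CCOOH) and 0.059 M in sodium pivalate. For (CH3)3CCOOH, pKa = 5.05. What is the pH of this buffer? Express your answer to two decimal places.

pH = 4.64

Henderson–Hasselbalch: pH = pKa + log([(CH3)3CCOO-]/[(CH3)3CCOOH]) = 5.05 + log(0.059/0.15)
pH = 5.05 + (-0.405) = 4.64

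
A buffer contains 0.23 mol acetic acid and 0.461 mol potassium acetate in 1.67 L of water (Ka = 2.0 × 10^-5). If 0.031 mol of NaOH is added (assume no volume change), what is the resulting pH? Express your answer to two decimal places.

pH = 5.09

After neutralization: n(CH3COOH) = 0.199 mol, n(CH3COO-) = 0.492 mol.
pKa = −log(2.0 × 10^-5) = 4.699
pH = pKa + log([A⁻]/[HA]) = 4.699 + log(0.492/0.199) = 4.699 +0.393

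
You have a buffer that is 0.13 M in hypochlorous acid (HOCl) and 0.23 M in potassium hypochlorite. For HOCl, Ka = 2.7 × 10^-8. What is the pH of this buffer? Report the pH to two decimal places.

pH = 7.82

pKa = −log(2.7 × 10^-8) = 7.569
Using pH = pKa + log([base]/[acid]) with [base]/[acid] = 0.23/0.13:
pH = 7.569 + (+0.248) = 7.82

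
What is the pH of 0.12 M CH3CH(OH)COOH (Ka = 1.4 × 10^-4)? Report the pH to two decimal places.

pH = 2.39

CH3CH(OH)COOH ⇌ CH3CH(OH)COO- + H+
Let x = [H+] at equilibrium. Ka = x²/(0.12 − x).
Assume x ≪ 0.12: x ≈ √(1.4 × 10^-4 × 0.12) = 4.10 × 10^-3 M
(x/C₀ = 3.4% < 5%, so the approximation holds.)
pH = −log(4.10 × 10^-3) = 2.39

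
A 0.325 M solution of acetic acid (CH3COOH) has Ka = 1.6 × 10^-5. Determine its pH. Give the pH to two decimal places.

pH = 2.64

CH3COOH ⇌ CH3COO- + H+
Let x = [H+] at equilibrium. Ka = x²/(0.325 − x).
Since Ka ≪ C₀, x ≈ √(Ka·C₀) = 2.28 × 10^-3 M.
Check: 0.7% ionized — well under 5%, approximation valid.
pH = −log(2.28 × 10^-3) = 2.64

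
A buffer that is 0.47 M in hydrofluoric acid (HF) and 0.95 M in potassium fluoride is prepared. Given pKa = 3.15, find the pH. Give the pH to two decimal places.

pH = 3.46

pH = pKa + log([A⁻]/[HA]) = 3.15 + log(0.95/0.47)
pH = 3.15 + (+0.306) = 3.46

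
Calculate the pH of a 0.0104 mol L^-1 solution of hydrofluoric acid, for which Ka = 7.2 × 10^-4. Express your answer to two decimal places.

HF ⇌ F- + H+
From the ICE table, Ka = [H+]²/(0.0104 − [H+]) = 7.2 × 10^-4.
[H+] is not negligible relative to C₀; solve [H+]² + 0.00072·[H+] − 7.49e-06 = 0.
[H+] = [−0.00072 + √(0.00072² + 3e-05)]/2 = 2.40 × 10^-3 M
pH = −log(2.40 × 10^-3) = 2.62

pH = 2.62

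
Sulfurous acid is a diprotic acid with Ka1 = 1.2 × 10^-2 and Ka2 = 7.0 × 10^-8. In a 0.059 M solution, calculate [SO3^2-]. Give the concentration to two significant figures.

First ionization gives [H+] ≈ [HSO3-] = 2.13 × 10^-2 M.
Second step: Ka2 = [H+][SO3^2-]/[HSO3-] ≈ [SO3^2-] (since [H+] ≈ [HSO3-]).
So [SO3^2-] ≈ Ka2.

7.0 × 10^-8 M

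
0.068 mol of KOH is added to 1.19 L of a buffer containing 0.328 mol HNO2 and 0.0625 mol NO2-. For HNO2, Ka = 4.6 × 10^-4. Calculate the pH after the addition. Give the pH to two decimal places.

pH = 3.04

OH- converts HNO2 to NO2-: HNO2 → 0.26 mol, NO2- → 0.131 mol.
pKa = −log(4.6 × 10^-4) = 3.337
pH = pKa + log(n_NO2-/n_HNO2) = 3.337 + log(0.131/0.26) = 3.337 + (-0.298)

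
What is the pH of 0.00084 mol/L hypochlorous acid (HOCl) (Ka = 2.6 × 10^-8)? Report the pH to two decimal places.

pH = 5.33

HOCl ⇌ OCl- + H+
From the ICE table, Ka = [H+]²/(0.00084 − [H+]) = 2.6 × 10^-8.
Since Ka ≪ C₀, [H+] ≈ √(Ka·C₀) = 4.67 × 10^-6 M.
pH = −log(4.67 × 10^-6) = 5.33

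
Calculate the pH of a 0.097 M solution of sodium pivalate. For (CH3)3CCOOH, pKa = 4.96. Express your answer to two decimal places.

(CH3)3CCOO- is the conjugate base of the weak acid (CH3)3CCOOH.
Ka = 10^(−4.96) = 1.10 × 10^-5
Kb = Kw/Ka = 1.0×10^-14 / 1.10 × 10^-5 = 9.09 × 10^-10
From the ICE table, Kb = x²/(0.097 − x) = 9.09 × 10^-10.
Since Kb ≪ C₀, x ≈ √(Kb·C₀) = 9.39 × 10^-6 M.
Check: 0.0097% ionized — well under 5%, approximation valid.
pOH = 5.03, so pH = 14.00 − pOH = 8.97

pH = 8.97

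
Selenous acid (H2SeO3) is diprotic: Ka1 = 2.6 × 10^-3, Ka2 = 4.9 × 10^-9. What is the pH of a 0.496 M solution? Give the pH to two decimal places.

pH = 1.46

Since Ka1 ≫ Ka2, the first ionization dominates [H+].
Ka1 = x²/(0.496 − x) = 2.6 × 10^-3
Solving the quadratic: x = (−Ka1 + √(Ka1² + 4·Ka1·C₀))/2 = 3.46 × 10^-2 M
pH = −log(3.46 × 10^-2) = 1.46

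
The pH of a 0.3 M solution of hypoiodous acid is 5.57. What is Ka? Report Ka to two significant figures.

Ka = 2.4 × 10^-11

[H+] = 10^(-5.57) = 2.69 × 10^-6 M
At equilibrium [HA] = 0.3 − 2.69 × 10^-6 = 3.00 × 10^-1 M
Ka = [H+][A-]/[HA] = (2.69 × 10^-6)² / 3.00 × 10^-1 = 2.4 × 10^-11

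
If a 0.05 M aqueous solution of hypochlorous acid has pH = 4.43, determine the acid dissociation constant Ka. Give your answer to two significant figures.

[H+] = 10^(-4.43) = 3.72 × 10^-5 M
At equilibrium [HA] = 0.05 − 3.72 × 10^-5 = 5.00 × 10^-2 M
Ka = [H+][A-]/[HA] = (3.72 × 10^-5)² / 5.00 × 10^-2 = 2.8 × 10^-8

Ka = 2.8 × 10^-8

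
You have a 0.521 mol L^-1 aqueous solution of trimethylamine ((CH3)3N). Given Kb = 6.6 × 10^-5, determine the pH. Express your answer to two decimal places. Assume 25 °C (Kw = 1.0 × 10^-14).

pH = 11.77

(CH3)3N + H2O ⇌ (CH3)3NH+ + OH-
From the ICE table, Kb = [OH-]²/(0.521 − [OH-]) = 6.6 × 10^-5.
Assume [OH-] ≪ 0.521: [OH-] ≈ √(6.6 × 10^-5 × 0.521) = 5.86 × 10^-3 M
pOH = 2.23, so pH = 14.00 − pOH = 11.77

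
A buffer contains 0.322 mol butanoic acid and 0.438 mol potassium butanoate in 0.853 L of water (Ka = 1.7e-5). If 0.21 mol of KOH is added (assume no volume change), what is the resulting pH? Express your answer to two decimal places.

After neutralization: n(CH3(CH2)2COOH) = 0.112 mol, n(CH3(CH2)2COO-) = 0.648 mol.
pKa = −log(1.7 × 10^-5) = 4.770
pH = pKa + log([A⁻]/[HA]) = 4.770 + log(0.648/0.112) = 4.770 +0.762

pH = 5.53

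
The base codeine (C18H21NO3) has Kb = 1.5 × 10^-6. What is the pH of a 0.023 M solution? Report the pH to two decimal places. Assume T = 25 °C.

pH = 10.27

C18H21NO3 + H2O ⇌ C18H22NO3+ + OH-
From the ICE table, Kb = x²/(0.023 − x) = 1.5 × 10^-6.
Assume x ≪ 0.023: x ≈ √(1.5 × 10^-6 × 0.023) = 1.86 × 10^-4 M
Check: 0.81% ionized — well under 5%, approximation valid.
pOH = −log(1.86 × 10^-4) = 3.73; pH = 14.00 − 3.73 = 10.27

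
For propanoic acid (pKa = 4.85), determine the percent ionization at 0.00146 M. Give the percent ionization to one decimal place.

CH3CH2COOH ⇌ CH3CH2COO- + H+; let x = [H+] at equilibrium.
Ka = 10^(−4.85) = 1.41 × 10^-5
Solve x² + 1.41e-05x − 2.06e-08 = 0 → x = 1.37 × 10^-4 M
% ionization = x/C₀ × 100% = 1.37 × 10^-4/0.00146 × 100% = 9.4%

9.4%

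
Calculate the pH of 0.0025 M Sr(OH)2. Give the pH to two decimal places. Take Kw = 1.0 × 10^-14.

pH = 11.70

Sr(OH)2 is a strong base (each formula unit releases 2 OH-); [OH-] = 0.005 M.
pOH = -log(0.005) = 2.30
pH = 14.00 - 2.30 = 11.70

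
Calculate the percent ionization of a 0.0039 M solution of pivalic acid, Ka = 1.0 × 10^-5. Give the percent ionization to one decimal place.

(CH3)3CCOOH ⇌ (CH3)3CCOO- + H+; let x = [H+] at equilibrium.
Ka = x²/(C₀ − x); solving the quadratic gives x = 1.93 × 10^-4 M.
Fraction ionized = 1.93 × 10^-4 / 0.0039 = 0.0495 → 4.9%

4.9%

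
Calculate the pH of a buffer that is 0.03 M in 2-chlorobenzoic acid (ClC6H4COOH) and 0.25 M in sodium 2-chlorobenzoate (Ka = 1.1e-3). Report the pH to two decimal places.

pKa = −log(1.1 × 10^-3) = 2.959
Using pH = pKa + log([base]/[acid]) with [base]/[acid] = 0.25/0.03:
pH = 2.959 + (+0.921) = 3.88

pH = 3.88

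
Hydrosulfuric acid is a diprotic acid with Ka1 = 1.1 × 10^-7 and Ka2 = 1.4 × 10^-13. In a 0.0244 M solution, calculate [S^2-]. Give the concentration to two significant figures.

1.4 × 10^-13 M

First ionization gives [H+] ≈ [HS-] = 5.18 × 10^-5 M.
Second step: Ka2 = [H+][S^2-]/[HS-] ≈ [S^2-] (since [H+] ≈ [HS-]).
So [S^2-] ≈ Ka2.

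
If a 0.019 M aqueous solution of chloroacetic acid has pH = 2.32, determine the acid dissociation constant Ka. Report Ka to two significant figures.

Ka = 1.6 × 10^-3

[H+] = 10^(-2.32) = 4.79 × 10^-3 M
At equilibrium [HA] = 0.019 − 4.79 × 10^-3 = 1.42 × 10^-2 M
Ka = [H+][A-]/[HA] = (4.79 × 10^-3)² / 1.42 × 10^-2 = 1.6 × 10^-3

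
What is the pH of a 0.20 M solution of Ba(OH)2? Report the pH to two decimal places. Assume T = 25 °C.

Ba(OH)2 is a strong base (each formula unit releases 2 OH-); [OH-] = 0.4 M.
pOH = -log(0.4) = 0.40
pH = 14.00 - 0.40 = 13.60

pH = 13.60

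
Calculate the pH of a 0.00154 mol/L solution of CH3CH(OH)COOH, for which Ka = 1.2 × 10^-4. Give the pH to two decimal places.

pH = 3.43

CH3CH(OH)COOH ⇌ CH3CH(OH)COO- + H+
From the ICE table, Ka = x²/(0.00154 − x) = 1.2 × 10^-4.
x is not negligible relative to C₀; solve x² + 0.00012·x − 1.85e-07 = 0.
x = (−Ka + √(Ka² + 4·Ka·C₀))/2 = 3.74 × 10^-4 M
pH = −log(3.74 × 10^-4) = 3.43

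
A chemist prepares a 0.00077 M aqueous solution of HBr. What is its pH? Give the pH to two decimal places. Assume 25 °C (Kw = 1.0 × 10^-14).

HBr is a strong acid and dissociates completely, so [H+] = 0.00077 M.
pH = -log(0.00077) = 3.11

pH = 3.11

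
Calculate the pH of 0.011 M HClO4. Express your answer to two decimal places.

pH = 1.96

HClO4 is a strong acid and dissociates completely, so [H+] = 0.011 M.
pH = -log(0.011) = 1.96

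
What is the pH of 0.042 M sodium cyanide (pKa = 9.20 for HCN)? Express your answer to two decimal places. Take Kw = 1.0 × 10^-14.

pH = 10.91

CN- is the conjugate base of the weak acid HCN.
Ka = 10^(−9.20) = 6.31 × 10^-10
Kb = Kw/Ka = 1.0×10^-14 / 6.31 × 10^-10 = 1.58 × 10^-5
Kb = [OH-]²/(0.042 − [OH-]) = 1.58 × 10^-5
Assume [OH-] ≪ 0.042: [OH-] ≈ √(1.58 × 10^-5 × 0.042) = 8.15 × 10^-4 M
pOH = 3.09, so pH = 14.00 − pOH = 10.91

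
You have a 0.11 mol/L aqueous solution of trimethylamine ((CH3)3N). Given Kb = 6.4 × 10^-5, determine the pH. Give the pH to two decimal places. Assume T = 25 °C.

pH = 11.42

(CH3)3N + H2O ⇌ (CH3)3NH+ + OH-
Let x = [OH-] at equilibrium. Kb = x²/(0.11 − x).
Neglecting x in the denominator: x = √(6.4 × 10^-5 × 0.11) = 2.65 × 10^-3 M
Check: 2.4% ionized — well under 5%, approximation valid.
pOH = −log(2.65 × 10^-3) = 2.58; pH = 14.00 − 2.58 = 11.42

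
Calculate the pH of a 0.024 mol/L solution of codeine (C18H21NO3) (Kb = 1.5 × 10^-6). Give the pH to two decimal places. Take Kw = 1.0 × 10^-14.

C18H21NO3 + H2O ⇌ C18H22NO3+ + OH-
Kb = x²/(0.024 − x) = 1.5 × 10^-6
Since Kb ≪ C₀, x ≈ √(Kb·C₀) = 1.90 × 10^-4 M.
pOH = −log(1.90 × 10^-4) = 3.72; pH = 14.00 − 3.72 = 10.28

pH = 10.28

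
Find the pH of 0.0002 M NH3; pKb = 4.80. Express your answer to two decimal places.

pH = 9.69

NH3 + H2O ⇌ NH4+ + OH-
Kb = 10^(−4.80) = 1.58 × 10^-5
Kb = x²/(0.0002 − x) = 1.58 × 10^-5
Here C₀/Kb ≈ 12.7, so the small-x approximation fails. Use the quadratic:
x = [−1.58e-05 + √(1.58e-05² + 1.26e-08)]/2 = 4.89 × 10^-5 M
pOH = −log(4.89 × 10^-5) = 4.31; pH = 14.00 − 4.31 = 9.69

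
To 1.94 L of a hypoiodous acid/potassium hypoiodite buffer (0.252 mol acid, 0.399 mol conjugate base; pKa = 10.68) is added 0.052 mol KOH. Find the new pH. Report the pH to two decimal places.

After neutralization: n(HOI) = 0.2 mol, n(OI-) = 0.451 mol.
pH = pKa + log(n_OI-/n_HOI) = 10.68 + log(0.451/0.2) = 10.68 + (+0.353)

pH = 11.03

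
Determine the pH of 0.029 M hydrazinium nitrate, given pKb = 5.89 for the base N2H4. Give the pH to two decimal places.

N2H5+ is the conjugate acid of the weak base N2H4.
Kb = 10^(−5.89) = 1.29 × 10^-6
Ka = Kw/Kb = 1.0×10^-14 / 1.29 × 10^-6 = 7.75 × 10^-9
Ka = [H+]²/(0.029 − [H+]) = 7.75 × 10^-9
Neglecting [H+] in the denominator: [H+] = √(7.75 × 10^-9 × 0.029) = 1.50 × 10^-5 M
([H+]/C₀ = 0.052% < 5%, so the approximation holds.)
pH = −log(1.50 × 10^-5) = 4.82

pH = 4.82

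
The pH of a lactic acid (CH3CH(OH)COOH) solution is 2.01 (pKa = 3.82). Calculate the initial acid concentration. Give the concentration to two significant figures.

C₀ = 6.4 × 10^-1 M

[H+] = 10^(-2.01) = 9.77 × 10^-3 M = x
Ka = 10^(−3.82) = 1.51 × 10^-4
Ka = x²/(C₀ − x) ⇒ C₀ = x + x²/Ka
C₀ = 9.77 × 10^-3 + (9.77 × 10^-3)²/(1.51 × 10^-4) = 6.42 × 10^-1 M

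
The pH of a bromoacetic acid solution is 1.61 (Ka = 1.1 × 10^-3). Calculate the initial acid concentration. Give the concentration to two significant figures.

[H+] = 10^(-1.61) = 2.45 × 10^-2 M = x
Ka = x²/(C₀ − x) ⇒ C₀ = x + x²/Ka
C₀ = 2.45 × 10^-2 + (2.45 × 10^-2)²/(1.1 × 10^-3) = 5.70 × 10^-1 M

C₀ = 5.7 × 10^-1 M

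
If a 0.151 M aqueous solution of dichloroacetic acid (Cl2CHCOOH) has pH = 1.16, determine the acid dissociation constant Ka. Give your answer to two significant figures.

Ka = 5.9 × 10^-2

[H+] = 10^(-1.16) = 6.92 × 10^-2 M
At equilibrium [HA] = 0.151 − 6.92 × 10^-2 = 8.18 × 10^-2 M
Ka = [H+][A-]/[HA] = (6.92 × 10^-2)² / 8.18 × 10^-2 = 5.9 × 10^-2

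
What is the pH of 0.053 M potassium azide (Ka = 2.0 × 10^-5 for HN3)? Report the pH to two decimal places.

N3- is the conjugate base of the weak acid HN3.
Kb = Kw/Ka = 1.0×10^-14 / 2.0 × 10^-5 = 5.00 × 10^-10
Let x = [OH-] at equilibrium. Kb = x²/(0.053 − x).
Since Kb ≪ C₀, x ≈ √(Kb·C₀) = 5.15 × 10^-6 M.
pOH = −log(5.15 × 10^-6) = 5.29; pH = 14.00 − 5.29 = 8.71

pH = 8.71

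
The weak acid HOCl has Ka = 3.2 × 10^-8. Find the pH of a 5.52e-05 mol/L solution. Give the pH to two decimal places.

pH = 5.88

HOCl ⇌ OCl- + H+
Ka = [H+]²/(5.52e-05 − [H+]) = 3.2 × 10^-8
Assume [H+] ≪ 5.52e-05: [H+] ≈ √(3.2 × 10^-8 × 5.52e-05) = 1.33 × 10^-6 M
([H+]/C₀ = 2.4% < 5%, so the approximation holds.)
pH = −log(1.33 × 10^-6) = 5.88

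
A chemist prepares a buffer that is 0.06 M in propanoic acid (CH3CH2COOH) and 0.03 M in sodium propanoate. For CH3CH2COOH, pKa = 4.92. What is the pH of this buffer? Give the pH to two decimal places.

pH = 4.62

Using pH = pKa + log([base]/[acid]) with [base]/[acid] = 0.03/0.06:
pH = 4.92 + (-0.301) = 4.62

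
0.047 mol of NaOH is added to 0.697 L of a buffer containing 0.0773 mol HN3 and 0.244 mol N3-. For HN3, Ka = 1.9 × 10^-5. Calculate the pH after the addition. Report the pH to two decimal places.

OH- converts HN3 to N3-: HN3 → 0.0303 mol, N3- → 0.291 mol.
pKa = −log(1.9 × 10^-5) = 4.721
pH = pKa + log(n_N3-/n_HN3) = 4.721 + log(0.291/0.0303) = 4.721 + (+0.982)

pH = 5.70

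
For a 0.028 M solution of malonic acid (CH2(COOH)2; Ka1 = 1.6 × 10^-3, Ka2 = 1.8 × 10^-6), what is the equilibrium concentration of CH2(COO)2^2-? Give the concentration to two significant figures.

First ionization gives [H+] ≈ [CH2(COOH)COO-] = 5.94 × 10^-3 M.
Second step: Ka2 = [H+][CH2(COO)2^2-]/[CH2(COOH)COO-] ≈ [CH2(COO)2^2-] (since [H+] ≈ [CH2(COOH)COO-]).
So [CH2(COO)2^2-] ≈ Ka2.

1.8 × 10^-6 M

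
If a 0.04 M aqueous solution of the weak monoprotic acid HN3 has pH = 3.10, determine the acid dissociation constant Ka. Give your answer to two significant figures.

[H+] = 10^(-3.10) = 7.94 × 10^-4 M
At equilibrium [HA] = 0.04 − 7.94 × 10^-4 = 3.92 × 10^-2 M
Ka = [H+][A-]/[HA] = (7.94 × 10^-4)² / 3.92 × 10^-2 = 1.6 × 10^-5

Ka = 1.6 × 10^-5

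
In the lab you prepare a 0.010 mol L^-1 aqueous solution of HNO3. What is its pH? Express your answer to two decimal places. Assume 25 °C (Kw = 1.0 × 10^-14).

HNO3 is a strong acid and dissociates completely, so [H+] = 0.010 M.
pH = -log(0.01) = 2.00

pH = 2.00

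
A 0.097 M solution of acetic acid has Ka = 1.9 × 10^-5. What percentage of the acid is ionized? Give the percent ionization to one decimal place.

1.4%

CH3COOH ⇌ CH3COO- + H+; let x = [H+] at equilibrium.
x ≈ √(Ka·C₀) = √(1.9 × 10^-5 × 0.097) = 1.36 × 10^-3 M
Fraction ionized = 1.36 × 10^-3 / 0.097 = 0.0140 → 1.4%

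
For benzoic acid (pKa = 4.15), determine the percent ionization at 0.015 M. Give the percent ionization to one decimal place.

C6H5COOH ⇌ C6H5COO- + H+; let x = [H+] at equilibrium.
Ka = 10^(−4.15) = 7.08 × 10^-5
Ka = x²/(C₀ − x); solving the quadratic gives x = 9.96 × 10^-4 M.
Fraction ionized = 9.96 × 10^-4 / 0.015 = 0.0664 → 6.6%

6.6%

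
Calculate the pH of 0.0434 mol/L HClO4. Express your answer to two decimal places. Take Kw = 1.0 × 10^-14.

HClO4 is a strong acid and dissociates completely, so [H+] = 0.0434 M.
pH = -log(0.0434) = 1.36

pH = 1.36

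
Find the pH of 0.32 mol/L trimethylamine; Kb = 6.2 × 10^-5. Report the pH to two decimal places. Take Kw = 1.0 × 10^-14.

(CH3)3N + H2O ⇌ (CH3)3NH+ + OH-
From the ICE table, Kb = [OH-]²/(0.32 − [OH-]) = 6.2 × 10^-5.
Neglecting [OH-] in the denominator: [OH-] = √(6.2 × 10^-5 × 0.32) = 4.45 × 10^-3 M
Check: 1.4% ionized — well under 5%, approximation valid.
pOH = 2.35, so pH = 14.00 − pOH = 11.65

pH = 11.65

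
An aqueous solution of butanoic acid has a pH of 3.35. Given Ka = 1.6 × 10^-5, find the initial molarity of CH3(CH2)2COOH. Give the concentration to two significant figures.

C₀ = 1.3 × 10^-2 M

[H+] = 10^(-3.35) = 4.47 × 10^-4 M = x
Ka = x²/(C₀ − x) ⇒ C₀ = x + x²/Ka
C₀ = 4.47 × 10^-4 + (4.47 × 10^-4)²/(1.6 × 10^-5) = 1.29 × 10^-2 M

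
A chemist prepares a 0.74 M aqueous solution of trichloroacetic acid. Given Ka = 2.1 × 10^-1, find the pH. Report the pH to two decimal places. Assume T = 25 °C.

pH = 0.52

Cl3CCOOH ⇌ Cl3CCOO- + H+
From the ICE table, Ka = [H+]²/(0.74 − [H+]) = 2.1 × 10^-1.
The 5% rule fails; solving [H+]² + Ka·[H+] − Ka·C₀ = 0 exactly:
[H+] = [−0.21 + √(0.21² + 0.622)]/2 = 3.03 × 10^-1 M
pH = −log(3.03 × 10^-1) = 0.52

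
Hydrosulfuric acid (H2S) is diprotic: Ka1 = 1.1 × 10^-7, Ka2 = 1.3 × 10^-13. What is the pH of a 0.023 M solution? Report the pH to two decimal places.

pH = 4.30

Since Ka1 ≫ Ka2, the first ionization dominates [H+].
Ka1 = x²/(0.023 − x) = 1.1 × 10^-7
x ≈ √(1.1 × 10^-7 × 0.023) = 5.03 × 10^-5 M
pH = −log(5.03 × 10^-5) = 4.30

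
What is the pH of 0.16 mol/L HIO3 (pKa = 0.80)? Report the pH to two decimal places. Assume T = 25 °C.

HIO3 ⇌ IO3- + H+
Ka = 10^(−0.80) = 1.58 × 10^-1
Let x = [H+] at equilibrium. Ka = x²/(0.16 − x).
x is not negligible relative to C₀; solve x² + 0.158·x − 0.0253 = 0.
x = [−0.158 + √(0.158² + 0.101)]/2 = 9.85 × 10^-2 M
pH = −log(9.85 × 10^-2) = 1.01

pH = 1.01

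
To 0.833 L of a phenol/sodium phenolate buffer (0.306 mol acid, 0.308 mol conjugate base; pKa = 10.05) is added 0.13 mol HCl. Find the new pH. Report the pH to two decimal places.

Added H+ converts C6H5O- to C6H5OH: C6H5OH → 0.436 mol, C6H5O- → 0.178 mol.
Henderson–Hasselbalch with mole ratio 0.178/0.436: pH = 10.05 + (-0.389)

pH = 9.66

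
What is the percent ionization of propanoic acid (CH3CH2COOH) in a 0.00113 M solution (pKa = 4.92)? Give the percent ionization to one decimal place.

CH3CH2COOH ⇌ CH3CH2COO- + H+; let x = [H+] at equilibrium.
Ka = 10^(−4.92) = 1.20 × 10^-5
Solve x² + 1.2e-05x − 1.36e-08 = 0 → x = 1.11 × 10^-4 M
Fraction ionized = 1.11 × 10^-4 / 0.00113 = 0.0982 → 9.8%

9.8%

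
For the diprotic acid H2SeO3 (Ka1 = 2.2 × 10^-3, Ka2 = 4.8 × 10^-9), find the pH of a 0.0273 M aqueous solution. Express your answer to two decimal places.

Ka1 ≫ Ka2, so treat the first dissociation as the only significant source of H+.
Ka1 = x²/(0.0273 − x) = 2.2 × 10^-3
Solving the quadratic: x = (−Ka1 + √(Ka1² + 4·Ka1·C₀))/2 = 6.73 × 10^-3 M
pH = −log(6.73 × 10^-3) = 2.17

pH = 2.17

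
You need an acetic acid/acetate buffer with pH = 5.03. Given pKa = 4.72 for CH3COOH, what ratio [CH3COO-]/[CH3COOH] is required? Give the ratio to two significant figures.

ratio = 2.0

pH = pKa + log(r) ⇒ log(r) = 5.03 − 4.72 = +0.31
r = [CH3COO-]/[CH3COOH] = 10^(+0.31) = 2.04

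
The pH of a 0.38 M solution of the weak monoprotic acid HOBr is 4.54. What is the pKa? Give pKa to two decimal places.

pKa = 8.66

[H+] = 10^(-4.54) = 2.88 × 10^-5 M
At equilibrium [HA] = 0.38 − 2.88 × 10^-5 = 3.80 × 10^-1 M
Ka = [H+][A-]/[HA] = (2.88 × 10^-5)² / 3.80 × 10^-1 = 2.18 × 10^-9
pKa = -log(2.18 × 10^-9) = 8.66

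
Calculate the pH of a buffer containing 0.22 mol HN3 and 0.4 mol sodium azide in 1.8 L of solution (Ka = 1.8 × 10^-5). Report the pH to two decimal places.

pKa = −log(1.8 × 10^-5) = 4.745
Using pH = pKa + log([base]/[acid]) with [base]/[acid] = 0.4/0.22:
pH = 4.745 + (+0.260) = 5.00

pH = 5.00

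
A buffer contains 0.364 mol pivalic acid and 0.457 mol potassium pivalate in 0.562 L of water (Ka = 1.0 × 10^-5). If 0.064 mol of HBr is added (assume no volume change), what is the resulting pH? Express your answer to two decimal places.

pH = 4.96

Added H+ converts (CH3)3CCOO- to (CH3)3CCOOH: (CH3)3CCOOH → 0.428 mol, (CH3)3CCOO- → 0.393 mol.
pKa = −log(1.0 × 10^-5) = 5.000
Henderson–Hasselbalch with mole ratio 0.393/0.428: pH = 5.000 + (-0.037)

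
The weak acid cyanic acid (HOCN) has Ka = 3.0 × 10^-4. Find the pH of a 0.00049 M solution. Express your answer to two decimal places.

pH = 3.58

HOCN ⇌ OCN- + H+
Ka = [H+]²/(0.00049 − [H+]) = 3.0 × 10^-4
[H+] is not negligible relative to C₀; solve [H+]² + 0.0003·[H+] − 1.47e-07 = 0.
[H+] = [−0.0003 + √(0.0003² + 5.88e-07)]/2 = 2.62 × 10^-4 M
pH = −log(2.62 × 10^-4) = 3.58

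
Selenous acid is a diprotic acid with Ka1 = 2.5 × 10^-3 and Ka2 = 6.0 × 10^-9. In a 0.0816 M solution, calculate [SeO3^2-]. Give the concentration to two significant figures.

First ionization gives [H+] ≈ [HSeO3-] = 1.31 × 10^-2 M.
Second step: Ka2 = [H+][SeO3^2-]/[HSeO3-] ≈ [SeO3^2-] (since [H+] ≈ [HSeO3-]).
So [SeO3^2-] ≈ Ka2.

6.0 × 10^-9 M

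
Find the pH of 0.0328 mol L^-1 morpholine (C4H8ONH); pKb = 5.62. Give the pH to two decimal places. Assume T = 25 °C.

C4H8ONH + H2O ⇌ C4H8ONH2+ + OH-
Kb = 10^(−5.62) = 2.40 × 10^-6
From the ICE table, Kb = x²/(0.0328 − x) = 2.40 × 10^-6.
Since Kb ≪ C₀, x ≈ √(Kb·C₀) = 2.81 × 10^-4 M.
Check: 0.86% ionized — well under 5%, approximation valid.
pOH = −log(2.81 × 10^-4) = 3.55; pH = 14.00 − 3.55 = 10.45

pH = 10.45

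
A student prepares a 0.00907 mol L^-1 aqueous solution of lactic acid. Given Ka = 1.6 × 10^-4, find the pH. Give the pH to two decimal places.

pH = 2.95

CH3CH(OH)COOH ⇌ CH3CH(OH)COO- + H+
From the ICE table, Ka = [H+]²/(0.00907 − [H+]) = 1.6 × 10^-4.
[H+] is not negligible relative to C₀; solve [H+]² + 0.00016·[H+] − 1.45e-06 = 0.
[H+] = (−Ka + √(Ka² + 4·Ka·C₀))/2 = 1.13 × 10^-3 M
pH = −log(1.13 × 10^-3) = 2.95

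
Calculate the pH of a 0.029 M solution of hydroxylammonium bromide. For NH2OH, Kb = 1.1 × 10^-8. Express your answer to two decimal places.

pH = 3.79

NH3OH+ is the conjugate acid of the weak base NH2OH.
Ka = Kw/Kb = 1.0×10^-14 / 1.1 × 10^-8 = 9.09 × 10^-7
Let x = [H+] at equilibrium. Ka = x²/(0.029 − x).
Assume x ≪ 0.029: x ≈ √(9.09 × 10^-7 × 0.029) = 1.62 × 10^-4 M
Check: 0.56% ionized — well under 5%, approximation valid.
pH = −log(1.62 × 10^-4) = 3.79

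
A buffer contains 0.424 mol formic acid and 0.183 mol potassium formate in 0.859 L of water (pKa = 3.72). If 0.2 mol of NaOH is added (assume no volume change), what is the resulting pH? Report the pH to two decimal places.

pH = 3.95

OH- converts HCOOH to HCOO-: HCOOH → 0.224 mol, HCOO- → 0.383 mol.
pH = pKa + log([A⁻]/[HA]) = 3.72 + log(0.383/0.224) = 3.72 +0.233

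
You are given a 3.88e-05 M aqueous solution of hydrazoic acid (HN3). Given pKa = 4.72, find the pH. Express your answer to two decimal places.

HN3 ⇌ N3- + H+
Ka = 10^(−4.72) = 1.91 × 10^-5
Ka = [H+]²/(3.88e-05 − [H+]) = 1.91 × 10^-5
[H+] is not negligible relative to C₀; solve [H+]² + 1.91e-05·[H+] − 7.41e-10 = 0.
[H+] = (−Ka + √(Ka² + 4·Ka·C₀))/2 = 1.93 × 10^-5 M
pH = −log[H+] = −log(1.93 × 10^-5) = 4.71

pH = 4.71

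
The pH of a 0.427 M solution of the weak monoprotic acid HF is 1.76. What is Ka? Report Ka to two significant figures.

Ka = 7.4 × 10^-4

[H+] = 10^(-1.76) = 1.74 × 10^-2 M
At equilibrium [HA] = 0.427 − 1.74 × 10^-2 = 4.10 × 10^-1 M
Ka = [H+][A-]/[HA] = (1.74 × 10^-2)² / 4.10 × 10^-1 = 7.4 × 10^-4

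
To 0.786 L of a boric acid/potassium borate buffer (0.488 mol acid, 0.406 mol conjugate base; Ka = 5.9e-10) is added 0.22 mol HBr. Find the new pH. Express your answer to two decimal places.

pH = 8.65

After neutralization: n(B(OH)3) = 0.708 mol, n(B(OH)4-) = 0.186 mol.
pKa = −log(5.9 × 10^-10) = 9.229
pH = pKa + log(n_B(OH)4-/n_B(OH)3) = 9.229 + log(0.186/0.708) = 9.229 + (-0.581)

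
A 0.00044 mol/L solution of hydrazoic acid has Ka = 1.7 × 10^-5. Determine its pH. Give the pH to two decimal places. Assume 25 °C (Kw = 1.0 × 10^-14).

pH = 4.11

HN3 ⇌ N3- + H+
Let x = [H+] at equilibrium. Ka = x²/(0.00044 − x).
The 5% rule fails; solving x² + Ka·x − Ka·C₀ = 0 exactly:
x = (−Ka + √(Ka² + 4·Ka·C₀))/2 = 7.84 × 10^-5 M
pH = −log(7.84 × 10^-5) = 4.11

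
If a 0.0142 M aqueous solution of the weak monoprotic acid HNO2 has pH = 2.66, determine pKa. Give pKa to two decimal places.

pKa = 3.40

[H+] = 10^(-2.66) = 2.19 × 10^-3 M
At equilibrium [HA] = 0.0142 − 2.19 × 10^-3 = 1.20 × 10^-2 M
Ka = [H+][A-]/[HA] = (2.19 × 10^-3)² / 1.20 × 10^-2 = 4.00 × 10^-4
pKa = -log(4.00 × 10^-4) = 3.40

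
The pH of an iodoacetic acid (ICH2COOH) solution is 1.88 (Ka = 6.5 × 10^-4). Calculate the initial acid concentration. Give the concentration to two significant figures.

[H+] = 10^(-1.88) = 1.32 × 10^-2 M = x
Ka = x²/(C₀ − x) ⇒ C₀ = x + x²/Ka
C₀ = 1.32 × 10^-2 + (1.32 × 10^-2)²/(6.5 × 10^-4) = 2.81 × 10^-1 M

C₀ = 2.8 × 10^-1 M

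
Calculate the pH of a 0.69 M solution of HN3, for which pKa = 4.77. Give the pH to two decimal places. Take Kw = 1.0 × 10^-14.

HN3 ⇌ N3- + H+
Ka = 10^(−4.77) = 1.70 × 10^-5
Ka = x²/(0.69 − x) = 1.70 × 10^-5
Assume x ≪ 0.69: x ≈ √(1.70 × 10^-5 × 0.69) = 3.42 × 10^-3 M
(x/C₀ = 0.5% < 5%, so the approximation holds.)
pH = −log[H+] = −log(3.42 × 10^-3) = 2.47

pH = 2.47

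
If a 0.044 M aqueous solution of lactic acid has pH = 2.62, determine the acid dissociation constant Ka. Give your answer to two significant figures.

Ka = 1.4 × 10^-4

[H+] = 10^(-2.62) = 2.40 × 10^-3 M
At equilibrium [HA] = 0.044 − 2.40 × 10^-3 = 4.16 × 10^-2 M
Ka = [H+][A-]/[HA] = (2.40 × 10^-3)² / 4.16 × 10^-2 = 1.4 × 10^-4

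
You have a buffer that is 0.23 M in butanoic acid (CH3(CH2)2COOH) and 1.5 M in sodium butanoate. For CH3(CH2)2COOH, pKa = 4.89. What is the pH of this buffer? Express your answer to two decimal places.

pH = 5.70

pH = pKa + log([A⁻]/[HA]) = 4.89 + log(1.5/0.23)
pH = 4.89 + (+0.814) = 5.70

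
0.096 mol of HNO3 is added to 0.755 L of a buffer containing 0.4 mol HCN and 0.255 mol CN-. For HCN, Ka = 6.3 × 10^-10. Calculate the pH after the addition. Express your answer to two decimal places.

Added H+ converts CN- to HCN: HCN → 0.496 mol, CN- → 0.159 mol.
pKa = −log(6.3 × 10^-10) = 9.201
pH = pKa + log(n_CN-/n_HCN) = 9.201 + log(0.159/0.496) = 9.201 + (-0.494)

pH = 8.71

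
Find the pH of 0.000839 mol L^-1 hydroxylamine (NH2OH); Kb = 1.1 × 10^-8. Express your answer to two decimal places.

NH2OH + H2O ⇌ NH3OH+ + OH-
Kb = [OH-]²/(0.000839 − [OH-]) = 1.1 × 10^-8
Assume [OH-] ≪ 0.000839: [OH-] ≈ √(1.1 × 10^-8 × 0.000839) = 3.04 × 10^-6 M
([OH-]/C₀ = 0.36% < 5%, so the approximation holds.)
pOH = 5.52, so pH = 14.00 − pOH = 8.48

pH = 8.48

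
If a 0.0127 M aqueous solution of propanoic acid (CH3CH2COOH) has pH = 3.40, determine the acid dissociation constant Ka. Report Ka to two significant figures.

[H+] = 10^(-3.40) = 3.98 × 10^-4 M
At equilibrium [HA] = 0.0127 − 3.98 × 10^-4 = 1.23 × 10^-2 M
Ka = [H+][A-]/[HA] = (3.98 × 10^-4)² / 1.23 × 10^-2 = 1.3 × 10^-5

Ka = 1.3 × 10^-5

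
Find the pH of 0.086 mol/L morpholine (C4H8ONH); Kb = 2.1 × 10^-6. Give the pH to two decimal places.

C4H8ONH + H2O ⇌ C4H8ONH2+ + OH-
From the ICE table, Kb = x²/(0.086 − x) = 2.1 × 10^-6.
Neglecting x in the denominator: x = √(2.1 × 10^-6 × 0.086) = 4.25 × 10^-4 M
(x/C₀ = 0.49% < 5%, so the approximation holds.)
pOH = −log(4.25 × 10^-4) = 3.37; pH = 14.00 − 3.37 = 10.63

pH = 10.63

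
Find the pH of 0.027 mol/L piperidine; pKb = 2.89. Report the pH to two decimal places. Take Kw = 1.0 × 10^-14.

pH = 11.72

C5H10NH + H2O ⇌ C5H10NH2+ + OH-
Kb = 10^(−2.89) = 1.29 × 10^-3
From the ICE table, Kb = x²/(0.027 − x) = 1.29 × 10^-3.
x is not negligible relative to C₀; solve x² + 0.00129·x − 3.48e-05 = 0.
x = [−0.00129 + √(0.00129² + 0.000139)]/2 = 5.29 × 10^-3 M
pOH = −log(5.29 × 10^-3) = 2.28; pH = 14.00 − 2.28 = 11.72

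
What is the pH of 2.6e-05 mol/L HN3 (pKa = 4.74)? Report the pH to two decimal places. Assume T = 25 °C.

HN3 ⇌ N3- + H+
Ka = 10^(−4.74) = 1.82 × 10^-5
From the ICE table, Ka = [H+]²/(2.6e-05 − [H+]) = 1.82 × 10^-5.
[H+] is not negligible relative to C₀; solve [H+]² + 1.82e-05·[H+] − 4.73e-10 = 0.
[H+] = (−Ka + √(Ka² + 4·Ka·C₀))/2 = 1.45 × 10^-5 M
pH = −log(1.45 × 10^-5) = 4.84

pH = 4.84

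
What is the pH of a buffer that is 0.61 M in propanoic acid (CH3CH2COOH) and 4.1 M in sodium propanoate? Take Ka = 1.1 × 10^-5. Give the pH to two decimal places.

pH = 5.79

pKa = −log(1.1 × 10^-5) = 4.959
pH = pKa + log([A⁻]/[HA]) = 4.959 + log(4.1/0.61)
pH = 4.959 + (+0.827) = 5.79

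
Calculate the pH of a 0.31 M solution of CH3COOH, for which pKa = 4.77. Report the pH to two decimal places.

pH = 2.64

CH3COOH ⇌ CH3COO- + H+
Ka = 10^(−4.77) = 1.70 × 10^-5
From the ICE table, Ka = x²/(0.31 − x) = 1.70 × 10^-5.
Neglecting x in the denominator: x = √(1.70 × 10^-5 × 0.31) = 2.30 × 10^-3 M
(x/C₀ = 0.74% < 5%, so the approximation holds.)
pH = −log[H+] = −log(2.30 × 10^-3) = 2.64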